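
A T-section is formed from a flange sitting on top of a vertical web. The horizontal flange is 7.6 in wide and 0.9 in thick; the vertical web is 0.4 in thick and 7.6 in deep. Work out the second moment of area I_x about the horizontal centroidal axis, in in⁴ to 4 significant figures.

Split into non-overlapping primitives; take the origin at the lower-left of the bounding box.
Flange: 7.6 × 0.9, A = 6.84 in², y = 8.05 in, Ī = 0.4617 in⁴.
Web: 0.4 × 7.6, A = 3.04 in², y = 3.8 in, Ī = 14.6325 in⁴.
Centroid: ȳ = ΣA·y / ΣA = 6.74231 in.
Transfer each piece to the horizontal centroidal axis using Ī + A·d² with d = y − 6.74231:
  flange: d = 1.30769 in → contributes +12.1585 in⁴
  web: d = -2.94231 in → contributes +40.9503 in⁴
Total I = 53.1088 in⁴.

I_x ≈ 53.11 in⁴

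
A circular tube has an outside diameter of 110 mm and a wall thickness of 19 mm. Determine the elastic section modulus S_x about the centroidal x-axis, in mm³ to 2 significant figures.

S_x ≈ 1.1 × 10⁵ mm³

Break the section into simple shapes (no overlaps), measuring from the bottom-left corner of the bounding box.
Outer circle: ⌀110, A = 9 503 mm², y = 55 mm, Ī = 7 186 884 mm⁴.
Bore (subtracted): ⌀72, A = 4 072 mm², y = 55 mm, Ī = 1 319 167 mm⁴.
By symmetry the centroid is at mid-height, ȳ = 55 mm.
All pieces are centred on the centroidal x-axis, so I = ΣĪ (holes subtracted) = 5 867 717 mm⁴.
Extreme fibre distance c = 55 mm; S = I/c = 106 686 mm³.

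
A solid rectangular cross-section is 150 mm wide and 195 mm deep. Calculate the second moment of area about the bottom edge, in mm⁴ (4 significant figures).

The section: 150 × 195, A = 29 250 mm², y = 97.5 mm, Ī = 92 685 938 mm⁴.
Transfer it to the base of the section using Ī + A·d² with d = y − 0:
  the section: d = 97.5 mm → contributes +370 743 750 mm⁴
Total I = 370 743 750 mm⁴.

I_base ≈ 3.707 × 10⁸ mm⁴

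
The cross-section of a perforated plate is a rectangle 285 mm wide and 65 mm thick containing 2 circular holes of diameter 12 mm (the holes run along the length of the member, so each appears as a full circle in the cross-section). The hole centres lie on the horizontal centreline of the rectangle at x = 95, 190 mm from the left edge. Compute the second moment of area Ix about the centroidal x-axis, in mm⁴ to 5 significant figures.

Ix ≈ 6.5203 × 10⁶ mm⁴

Break the section into simple shapes (no overlaps), measuring from the bottom-left corner of the bounding box.
Plate: 285 × 65, A = 18 525 mm², y = 32.5 mm, Ī = 6 522 344 mm⁴.
Hole 1 (subtracted): ⌀12, A = 113.0973 mm², y = 32.5 mm, Ī = 1017.876 mm⁴.
Hole 2 (subtracted): ⌀12, A = 113.0973 mm², y = 32.5 mm, Ī = 1017.876 mm⁴.
By symmetry the centroid is at mid-height, ȳ = 32.5 mm.
All pieces are centred on the centroidal x-axis, so I = ΣĪ (holes subtracted) = 6 520 308 mm⁴.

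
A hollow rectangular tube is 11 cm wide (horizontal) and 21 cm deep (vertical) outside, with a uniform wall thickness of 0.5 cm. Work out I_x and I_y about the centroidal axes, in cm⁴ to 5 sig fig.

Break the section into simple shapes (no overlaps), measuring from the bottom-left corner of the bounding box.
Outer rectangle: 11 × 21, A = 231 cm², y = 10.5 cm, Ī = 8489.25 cm⁴.
Inner void (subtracted): 10 × 20, A = 200 cm², y = 10.5 cm, Ī = 6666.667 cm⁴.
By symmetry the centroid is at mid-height, ȳ = 10.5 cm.
All pieces are centred on the centroidal x-axis, so I = ΣĪ (holes subtracted) = 1822.583 cm⁴.
Repeating about the centroidal y-axis gives I_y = 662.5833 cm⁴.

I_x ≈ 1822.6 cm⁴, I_y ≈ 662.58 cm⁴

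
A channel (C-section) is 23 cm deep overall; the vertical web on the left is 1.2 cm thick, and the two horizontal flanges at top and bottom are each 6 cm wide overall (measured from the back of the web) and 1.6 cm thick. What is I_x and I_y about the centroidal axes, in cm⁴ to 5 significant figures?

Split into non-overlapping primitives; take the origin at the lower-left of the bounding box.
Web: 1.2 × 23, A = 27.6 cm², y = 11.5 cm, Ī = 1216.7 cm⁴.
Top flange (beyond web): 4.8 × 1.6, A = 7.68 cm², y = 22.2 cm, Ī = 1.6384 cm⁴.
Bottom flange (beyond web): 4.8 × 1.6, A = 7.68 cm², y = 0.8 cm, Ī = 1.6384 cm⁴.
By symmetry the centroid is at mid-height, ȳ = 11.5 cm.
Transfer each piece to the centroidal x-axis using Ī + A·d² with d = y − 11.5:
  web: d = 0 cm → contributes +1216.7 cm⁴
  top flange (beyond web): d = 10.7 cm → contributes +880.9216 cm⁴
  bottom flange (beyond web): d = -10.7 cm → contributes +880.9216 cm⁴
Total I = 2978.543 cm⁴.
For the y-axis: x̄ = 1.672626 cm.
Repeating about the centroidal y-axis gives I_y = 121.6166 cm⁴.

I_x ≈ 2978.5 cm⁴, I_y ≈ 121.62 cm⁴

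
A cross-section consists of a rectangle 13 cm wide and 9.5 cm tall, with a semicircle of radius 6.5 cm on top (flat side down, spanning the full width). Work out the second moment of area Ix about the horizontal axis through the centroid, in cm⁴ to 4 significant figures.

Ix ≈ 3559 cm⁴

Decompose the section into non-overlapping parts with the origin at the bottom-left of its bounding rectangle.
Rectangular body: 13 × 9.5, A = 123.5 cm², y = 4.75 cm, Ī = 928.823 cm⁴.
Semicircular cap: semicircle r = 6.5, A = 66.3661 cm², y = 12.2587 cm, Ī = 195.923 cm⁴.
Centroid: ȳ = ΣA·y / ΣA = 7.3746 cm.
Transfer each piece to the horizontal axis through the centroid using Ī + A·d² with d = y − 7.3746:
  rectangular body: d = -2.6246 cm → contributes +1779.56 cm⁴
  semicircular cap: d = 4.88409 cm → contributes +1779.04 cm⁴
Total I = 3558.6 cm⁴.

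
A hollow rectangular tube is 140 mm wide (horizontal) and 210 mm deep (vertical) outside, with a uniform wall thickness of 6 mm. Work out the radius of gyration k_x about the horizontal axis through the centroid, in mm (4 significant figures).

Split into non-overlapping primitives; take the origin at the lower-left of the bounding box.
Outer rectangle: 140 × 210, A = 29 400 mm², y = 105 mm, Ī = 108 045 000 mm⁴.
Inner void (subtracted): 128 × 198, A = 25 344 mm², y = 105 mm, Ī = 82 798 848 mm⁴.
By symmetry the centroid is at mid-height, ȳ = 105 mm.
All pieces are centred on the horizontal axis through the centroid, so I = ΣĪ (holes subtracted) = 25 246 152 mm⁴.
Radius of gyration: k = √(I/A) = √(25 246 152 / 4 056) = 78.8948 mm.

k_x ≈ 78.89 mm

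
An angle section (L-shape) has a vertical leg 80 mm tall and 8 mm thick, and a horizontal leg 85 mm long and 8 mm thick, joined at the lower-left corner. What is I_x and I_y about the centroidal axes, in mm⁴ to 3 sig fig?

Decompose the section into non-overlapping parts with the origin at the bottom-left of its bounding rectangle.
Vertical leg: 8 × 80, A = 640 mm², y = 40 mm, Ī = 341 333 mm⁴.
Horizontal leg (remainder): 77 × 8, A = 616 mm², y = 4 mm, Ī = 3285.3 mm⁴.
Centroid: ȳ = ΣA·y / ΣA = 22.344 mm.
Transfer each piece to the centroidal x-axis using Ī + A·d² with d = y − 22.344:
  vertical leg: d = 17.656 mm → contributes +540 844 mm⁴
  horizontal leg (remainder): d = -18.344 mm → contributes +210 570 mm⁴
Total I = 751 414 mm⁴.
For the y-axis: x̄ = 24.844 mm.
Repeating about the centroidal y-axis gives I_y = 874 724 mm⁴.

I_x ≈ 7.51 × 10⁵ mm⁴, I_y ≈ 8.75 × 10⁵ mm⁴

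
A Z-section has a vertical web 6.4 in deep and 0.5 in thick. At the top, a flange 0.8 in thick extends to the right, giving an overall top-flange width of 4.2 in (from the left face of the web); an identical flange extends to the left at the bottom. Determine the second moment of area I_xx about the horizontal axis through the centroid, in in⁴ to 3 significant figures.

Break the section into simple shapes (no overlaps), measuring from the bottom-left corner of the bounding box.
Web: 0.5 × 6.4, A = 3.2 in², y = 3.2 in, Ī = 10.923 in⁴.
Top flange (beyond web): 3.7 × 0.8, A = 2.96 in², y = 6 in, Ī = 0.15787 in⁴.
Bottom flange (beyond web): 3.7 × 0.8, A = 2.96 in², y = 0.4 in, Ī = 0.15787 in⁴.
Centroid: ȳ = ΣA·y / ΣA = 3.2 in.
Transfer each piece to the horizontal axis through the centroid using Ī + A·d² with d = y − 3.2:
  web: d = 0 in → contributes +10.923 in⁴
  top flange (beyond web): d = 2.8 in → contributes +23.364 in⁴
  bottom flange (beyond web): d = -2.8 in → contributes +23.364 in⁴
Total I = 57.651 in⁴.

I_xx ≈ 57.7 in⁴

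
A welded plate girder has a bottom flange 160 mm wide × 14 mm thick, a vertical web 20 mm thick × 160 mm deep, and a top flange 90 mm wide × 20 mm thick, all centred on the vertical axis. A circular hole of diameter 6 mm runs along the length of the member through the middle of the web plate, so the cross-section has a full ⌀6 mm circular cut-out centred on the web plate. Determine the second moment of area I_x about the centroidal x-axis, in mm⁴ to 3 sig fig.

I_x ≈ 3.83 × 10⁷ mm⁴

Decompose the section into non-overlapping parts with the origin at the bottom-left of its bounding rectangle.
Bottom plate: 160 × 14, A = 2 240 mm², y = 7 mm, Ī = 36 587 mm⁴.
Web plate: 20 × 160, A = 3 200 mm², y = 94 mm, Ī = 6 826 667 mm⁴.
Top plate: 90 × 20, A = 1 800 mm², y = 184 mm, Ī = 60 000 mm⁴.
Hole (subtracted): ⌀6, A = 28.274 mm², y = 94 mm, Ī = 63.617 mm⁴.
Centroid: ȳ = ΣA·y / ΣA = 89.441 mm.
Transfer each piece to the centroidal x-axis using Ī + A·d² with d = y − 89.441:
  bottom plate: d = -82.441 mm → contributes +15 260 699 mm⁴
  web plate: d = 4.5592 mm → contributes +6 893 184 mm⁴
  top plate: d = 94.559 mm → contributes +16 154 610 mm⁴
  hole: d = 4.5592 mm → contributes −651.35 mm⁴
Total I = 38 307 842 mm⁴.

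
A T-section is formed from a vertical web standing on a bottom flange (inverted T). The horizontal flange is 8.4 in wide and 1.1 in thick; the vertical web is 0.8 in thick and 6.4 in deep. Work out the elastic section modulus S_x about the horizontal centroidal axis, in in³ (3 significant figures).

S_x ≈ 11.5 in³

Decompose the section into non-overlapping parts with the origin at the bottom-left of its bounding rectangle.
Flange: 8.4 × 1.1, A = 9.24 in², y = 0.55 in, Ī = 0.9317 in⁴.
Web: 0.8 × 6.4, A = 5.12 in², y = 4.3 in, Ī = 17.476 in⁴.
Centroid: ȳ = ΣA·y / ΣA = 1.887 in.
Transfer each piece to the horizontal centroidal axis using Ī + A·d² with d = y − 1.887:
  flange: d = -1.337 in → contributes +17.45 in⁴
  web: d = 2.413 in → contributes +47.287 in⁴
Total I = 64.737 in⁴.
Extreme fibre distance c = 5.613 in; S = I/c = 11.533 in³.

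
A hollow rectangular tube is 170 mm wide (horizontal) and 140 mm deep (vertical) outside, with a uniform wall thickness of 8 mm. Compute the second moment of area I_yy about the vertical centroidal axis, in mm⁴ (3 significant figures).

Split into non-overlapping primitives; take the origin at the lower-left of the bounding box.
Outer rectangle: 170 × 140, A = 23 800 mm², x = 85 mm, Ī = 57 318 333 mm⁴.
Inner void (subtracted): 154 × 124, A = 19 096 mm², x = 85 mm, Ī = 37 740 061 mm⁴.
By symmetry the centroid is at mid-width, x̄ = 85 mm.
All pieces are centred on the vertical centroidal axis, so I = ΣĪ (holes subtracted) = 19 578 272 mm⁴.

I_yy ≈ 1.96 × 10⁷ mm⁴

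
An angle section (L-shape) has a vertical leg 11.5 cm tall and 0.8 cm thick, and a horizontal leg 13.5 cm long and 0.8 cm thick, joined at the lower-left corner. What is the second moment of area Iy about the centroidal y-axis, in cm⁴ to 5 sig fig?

Iy ≈ 357.03 cm⁴

Treat the section as a set of non-overlapping primitives; coordinates are from the bounding-box lower-left.
Vertical leg: 0.8 × 11.5, A = 9.2 cm², x = 0.4 cm, Ī = 0.4906667 cm⁴.
Horizontal leg (remainder): 12.7 × 0.8, A = 10.16 cm², x = 7.15 cm, Ī = 136.5589 cm⁴.
Centroid: x̄ = ΣA·x / ΣA = 3.942355 cm.
Transfer each piece to the centroidal y-axis using Ī + A·d² with d = x − 3.942355:
  vertical leg: d = -3.542355 cm → contributes +115.9349 cm⁴
  horizontal leg (remainder): d = 3.207645 cm → contributes +241.0949 cm⁴
Total I = 357.0298 cm⁴.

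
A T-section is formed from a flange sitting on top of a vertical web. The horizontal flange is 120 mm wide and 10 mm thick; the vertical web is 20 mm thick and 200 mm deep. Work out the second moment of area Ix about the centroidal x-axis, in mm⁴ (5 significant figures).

Ix ≈ 2.3520 × 10⁷ mm⁴

Treat the section as a set of non-overlapping primitives; coordinates are from the bounding-box lower-left.
Flange: 120 × 10, A = 1 200 mm², y = 205 mm, Ī = 10 000 mm⁴.
Web: 20 × 200, A = 4 000 mm², y = 100 mm, Ī = 13 333 333 mm⁴.
Centroid: ȳ = ΣA·y / ΣA = 124.2308 mm.
Transfer each piece to the centroidal x-axis using Ī + A·d² with d = y − 124.2308:
  flange: d = 80.76923 mm → contributes +7 838 402 mm⁴
  web: d = -24.23077 mm → contributes +15 681 854 mm⁴
Total I = 23 520 256 mm⁴.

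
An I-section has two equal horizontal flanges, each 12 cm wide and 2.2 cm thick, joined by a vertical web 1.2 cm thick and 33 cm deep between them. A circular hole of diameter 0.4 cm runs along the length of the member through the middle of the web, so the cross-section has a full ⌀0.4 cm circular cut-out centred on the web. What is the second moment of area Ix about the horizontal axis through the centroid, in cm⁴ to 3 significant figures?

Ix ≈ 2.00 × 10⁴ cm⁴

Treat the section as a set of non-overlapping primitives; coordinates are from the bounding-box lower-left.
Bottom flange: 12 × 2.2, A = 26.4 cm², y = 1.1 cm, Ī = 10.648 cm⁴.
Web: 1.2 × 33, A = 39.6 cm², y = 18.7 cm, Ī = 3593.7 cm⁴.
Top flange: 12 × 2.2, A = 26.4 cm², y = 36.3 cm, Ī = 10.648 cm⁴.
Hole (subtracted): ⌀0.4, A = 0.12566 cm², y = 18.7 cm, Ī = 0.0012566 cm⁴.
By symmetry the centroid is at mid-height, ȳ = 18.7 cm.
Transfer each piece to the horizontal axis through the centroid using Ī + A·d² with d = y − 18.7:
  bottom flange: d = -17.6 cm → contributes +8188.3 cm⁴
  web: d = 0 cm → contributes +3593.7 cm⁴
  top flange: d = 17.6 cm → contributes +8188.3 cm⁴
  hole: d = 0 cm → contributes −0.0012566 cm⁴
Total I = 19 970 cm⁴.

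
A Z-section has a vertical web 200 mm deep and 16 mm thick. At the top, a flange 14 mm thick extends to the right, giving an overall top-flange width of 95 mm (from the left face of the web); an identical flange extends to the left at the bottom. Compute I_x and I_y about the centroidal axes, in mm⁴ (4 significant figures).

Break the section into simple shapes (no overlaps), measuring from the bottom-left corner of the bounding box.
Web: 16 × 200, A = 3 200 mm², y = 100 mm, Ī = 10 666 667 mm⁴.
Top flange (beyond web): 79 × 14, A = 1 106 mm², y = 193 mm, Ī = 18064.7 mm⁴.
Bottom flange (beyond web): 79 × 14, A = 1 106 mm², y = 7 mm, Ī = 18064.7 mm⁴.
Centroid: ȳ = ΣA·y / ΣA = 100 mm.
Transfer each piece to the centroidal x-axis using Ī + A·d² with d = y − 100:
  web: d = 0 mm → contributes +10 666 667 mm⁴
  top flange (beyond web): d = 93 mm → contributes +9 583 859 mm⁴
  bottom flange (beyond web): d = -93 mm → contributes +9 583 859 mm⁴
Total I = 29 834 384 mm⁴.
For the y-axis: x̄ = 87 mm.
Repeating about the centroidal y-axis gives I_y = 6 209 516 mm⁴.

I_x ≈ 2.983 × 10⁷ mm⁴, I_y ≈ 6.210 × 10⁶ mm⁴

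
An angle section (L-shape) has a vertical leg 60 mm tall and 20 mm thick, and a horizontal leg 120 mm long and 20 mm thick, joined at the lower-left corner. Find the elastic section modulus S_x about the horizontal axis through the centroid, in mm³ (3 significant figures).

Treat the section as a set of non-overlapping primitives; coordinates are from the bounding-box lower-left.
Vertical leg: 20 × 60, A = 1 200 mm², y = 30 mm, Ī = 360 000 mm⁴.
Horizontal leg (remainder): 100 × 20, A = 2 000 mm², y = 10 mm, Ī = 66 667 mm⁴.
Centroid: ȳ = ΣA·y / ΣA = 17.5 mm.
Transfer each piece to the horizontal axis through the centroid using Ī + A·d² with d = y − 17.5:
  vertical leg: d = 12.5 mm → contributes +547 500 mm⁴
  horizontal leg (remainder): d = -7.5 mm → contributes +179 167 mm⁴
Total I = 726 667 mm⁴.
Extreme fibre distance c = 42.5 mm; S = I/c = 17 098 mm³.

S_x ≈ 1.71 × 10⁴ mm³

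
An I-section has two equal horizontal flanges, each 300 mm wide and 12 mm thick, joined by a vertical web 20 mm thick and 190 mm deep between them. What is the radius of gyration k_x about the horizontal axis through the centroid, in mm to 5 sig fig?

k_x ≈ 87.887 mm

Split into non-overlapping primitives; take the origin at the lower-left of the bounding box.
Bottom flange: 300 × 12, A = 3 600 mm², y = 6 mm, Ī = 43 200 mm⁴.
Web: 20 × 190, A = 3 800 mm², y = 107 mm, Ī = 11 431 667 mm⁴.
Top flange: 300 × 12, A = 3 600 mm², y = 208 mm, Ī = 43 200 mm⁴.
By symmetry the centroid is at mid-height, ȳ = 107 mm.
Transfer each piece to the horizontal axis through the centroid using Ī + A·d² with d = y − 107:
  bottom flange: d = -101 mm → contributes +36 766 800 mm⁴
  web: d = 0 mm → contributes +11 431 667 mm⁴
  top flange: d = 101 mm → contributes +36 766 800 mm⁴
Total I = 84 965 267 mm⁴.
Radius of gyration: k = √(I/A) = √(84 965 267 / 11 000) = 87.88695 mm.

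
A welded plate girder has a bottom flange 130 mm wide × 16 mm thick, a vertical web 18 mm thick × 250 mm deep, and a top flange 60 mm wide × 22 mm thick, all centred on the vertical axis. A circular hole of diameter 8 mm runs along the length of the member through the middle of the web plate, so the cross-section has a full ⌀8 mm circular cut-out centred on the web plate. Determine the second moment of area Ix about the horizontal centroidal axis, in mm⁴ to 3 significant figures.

Ix ≈ 8.35 × 10⁷ mm⁴

Break the section into simple shapes (no overlaps), measuring from the bottom-left corner of the bounding box.
Bottom plate: 130 × 16, A = 2 080 mm², y = 8 mm, Ī = 44 373 mm⁴.
Web plate: 18 × 250, A = 4 500 mm², y = 141 mm, Ī = 23 437 500 mm⁴.
Top plate: 60 × 22, A = 1 320 mm², y = 277 mm, Ī = 53 240 mm⁴.
Hole (subtracted): ⌀8, A = 50.265 mm², y = 141 mm, Ī = 201.06 mm⁴.
Centroid: ȳ = ΣA·y / ΣA = 128.63 mm.
Transfer each piece to the horizontal centroidal axis using Ī + A·d² with d = y − 128.63:
  bottom plate: d = -120.63 mm → contributes +30 310 494 mm⁴
  web plate: d = 12.372 mm → contributes +24 126 342 mm⁴
  top plate: d = 148.37 mm → contributes +29 112 204 mm⁴
  hole: d = 12.372 mm → contributes −7895.5 mm⁴
Total I = 83 541 145 mm⁴.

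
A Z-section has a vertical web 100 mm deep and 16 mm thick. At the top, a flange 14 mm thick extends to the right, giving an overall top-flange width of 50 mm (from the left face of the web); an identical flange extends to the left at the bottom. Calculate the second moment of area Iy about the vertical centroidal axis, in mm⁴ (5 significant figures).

Decompose the section into non-overlapping parts with the origin at the bottom-left of its bounding rectangle.
Web: 16 × 100, A = 1 600 mm², x = 42 mm, Ī = 34133.33 mm⁴.
Top flange (beyond web): 34 × 14, A = 476 mm², x = 67 mm, Ī = 45854.67 mm⁴.
Bottom flange (beyond web): 34 × 14, A = 476 mm², x = 17 mm, Ī = 45854.67 mm⁴.
Centroid: x̄ = ΣA·x / ΣA = 42 mm.
Transfer each piece to the vertical centroidal axis using Ī + A·d² with d = x − 42:
  web: d = 0 mm → contributes +34133.33 mm⁴
  top flange (beyond web): d = 25 mm → contributes +343354.7 mm⁴
  bottom flange (beyond web): d = -25 mm → contributes +343354.7 mm⁴
Total I = 720842.7 mm⁴.

Iy ≈ 7.2084 × 10⁵ mm⁴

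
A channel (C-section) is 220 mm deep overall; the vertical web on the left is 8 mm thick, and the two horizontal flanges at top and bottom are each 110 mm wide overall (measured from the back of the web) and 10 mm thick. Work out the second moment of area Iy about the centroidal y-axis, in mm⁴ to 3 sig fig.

Decompose the section into non-overlapping parts with the origin at the bottom-left of its bounding rectangle.
Web: 8 × 220, A = 1 760 mm², x = 4 mm, Ī = 9386.7 mm⁴.
Top flange (beyond web): 102 × 10, A = 1 020 mm², x = 59 mm, Ī = 884 340 mm⁴.
Bottom flange (beyond web): 102 × 10, A = 1 020 mm², x = 59 mm, Ī = 884 340 mm⁴.
Centroid: x̄ = ΣA·x / ΣA = 33.526 mm.
Transfer each piece to the centroidal y-axis using Ī + A·d² with d = x − 33.526:
  web: d = -29.526 mm → contributes +1 543 761 mm⁴
  top flange (beyond web): d = 25.474 mm → contributes +1 546 227 mm⁴
  bottom flange (beyond web): d = 25.474 mm → contributes +1 546 227 mm⁴
Total I = 4 636 214 mm⁴.

Iy ≈ 4.64 × 10⁶ mm⁴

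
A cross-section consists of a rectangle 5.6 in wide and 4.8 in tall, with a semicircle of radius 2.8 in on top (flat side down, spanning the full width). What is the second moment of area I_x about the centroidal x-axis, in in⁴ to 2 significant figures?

I_x ≈ 170 in⁴

Decompose the section into non-overlapping parts with the origin at the bottom-left of its bounding rectangle.
Rectangular body: 5.6 × 4.8, A = 26.88 in², y = 2.4 in, Ī = 51.61 in⁴.
Semicircular cap: semicircle r = 2.8, A = 12.32 in², y = 5.988 in, Ī = 6.746 in⁴.
Centroid: ȳ = ΣA·y / ΣA = 3.527 in.
Transfer each piece to the centroidal x-axis using Ī + A·d² with d = y − 3.527:
  rectangular body: d = -1.127 in → contributes +85.78 in⁴
  semicircular cap: d = 2.461 in → contributes +81.33 in⁴
Total I = 167.1 in⁴.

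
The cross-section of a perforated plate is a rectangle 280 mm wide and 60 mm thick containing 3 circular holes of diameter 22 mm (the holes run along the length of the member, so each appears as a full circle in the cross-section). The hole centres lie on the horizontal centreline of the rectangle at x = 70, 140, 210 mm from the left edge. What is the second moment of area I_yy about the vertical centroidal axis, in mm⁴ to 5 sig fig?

Treat the section as a set of non-overlapping primitives; coordinates are from the bounding-box lower-left.
Plate: 280 × 60, A = 16 800 mm², x = 140 mm, Ī = 109 760 000 mm⁴.
Hole 1 (subtracted): ⌀22, A = 380.1327 mm², x = 70 mm, Ī = 11499.01 mm⁴.
Hole 2 (subtracted): ⌀22, A = 380.1327 mm², x = 140 mm, Ī = 11499.01 mm⁴.
Hole 3 (subtracted): ⌀22, A = 380.1327 mm², x = 210 mm, Ī = 11499.01 mm⁴.
By symmetry the centroid is at mid-width, x̄ = 140 mm.
Transfer each piece to the vertical centroidal axis using Ī + A·d² with d = x − 140:
  plate: d = 0 mm → contributes +109 760 000 mm⁴
  hole 1: d = -70 mm → contributes −1 874 149 mm⁴
  hole 2: d = 0 mm → contributes −11499.01 mm⁴
  hole 3: d = 70 mm → contributes −1 874 149 mm⁴
Total I = 106 000 202 mm⁴.

I_yy ≈ 1.0600 × 10⁸ mm⁴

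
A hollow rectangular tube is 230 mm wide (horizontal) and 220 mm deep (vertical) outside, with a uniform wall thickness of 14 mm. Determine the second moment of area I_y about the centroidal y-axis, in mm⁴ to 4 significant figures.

I_y ≈ 9.118 × 10⁷ mm⁴

Break the section into simple shapes (no overlaps), measuring from the bottom-left corner of the bounding box.
Outer rectangle: 230 × 220, A = 50 600 mm², x = 115 mm, Ī = 223 061 667 mm⁴.
Inner void (subtracted): 202 × 192, A = 38 784 mm², x = 115 mm, Ī = 131 878 528 mm⁴.
By symmetry the centroid is at mid-width, x̄ = 115 mm.
All pieces are centred on the centroidal y-axis, so I = ΣĪ (holes subtracted) = 91 183 139 mm⁴.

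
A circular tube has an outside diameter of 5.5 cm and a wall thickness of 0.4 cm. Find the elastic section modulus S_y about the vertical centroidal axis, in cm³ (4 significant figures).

S_y ≈ 7.624 cm³

Decompose the section into non-overlapping parts with the origin at the bottom-left of its bounding rectangle.
Outer circle: ⌀5.5, A = 23.7583 cm², x = 2.75 cm, Ī = 44.918 cm⁴.
Bore (subtracted): ⌀4.7, A = 17.3494 cm², x = 2.75 cm, Ī = 23.9531 cm⁴.
By symmetry the centroid is at mid-width, x̄ = 2.75 cm.
All pieces are centred on the vertical centroidal axis, so I = ΣĪ (holes subtracted) = 20.9649 cm⁴.
Extreme fibre distance c = 2.75 cm; S = I/c = 7.62362 cm³.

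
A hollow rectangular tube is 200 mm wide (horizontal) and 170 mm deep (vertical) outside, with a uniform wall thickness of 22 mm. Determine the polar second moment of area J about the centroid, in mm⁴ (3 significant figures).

Split into non-overlapping primitives; take the origin at the lower-left of the bounding box.
Outer rectangle: 200 × 170, A = 34 000 mm², y = 85 mm, Ī = 81 883 333 mm⁴.
Inner void (subtracted): 156 × 126, A = 19 656 mm², y = 85 mm, Ī = 26 004 888 mm⁴.
By symmetry the centroid is at mid-height, ȳ = 85 mm.
All pieces are centred on the centroidal x-axis, so I = ΣĪ (holes subtracted) = 55 878 445 mm⁴.
Repeating about the centroidal y-axis gives I_y = 73 470 965 mm⁴.
Polar second moment: J = I_x + I_y = 129 349 411 mm⁴.

J ≈ 1.29 × 10⁸ mm⁴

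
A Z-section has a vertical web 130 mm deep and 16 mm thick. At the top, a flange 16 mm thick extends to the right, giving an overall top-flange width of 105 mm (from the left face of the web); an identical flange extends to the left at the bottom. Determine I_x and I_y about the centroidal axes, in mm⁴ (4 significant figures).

I_x ≈ 1.224 × 10⁷ mm⁴, I_y ≈ 9.774 × 10⁶ mm⁴

Break the section into simple shapes (no overlaps), measuring from the bottom-left corner of the bounding box.
Web: 16 × 130, A = 2 080 mm², y = 65 mm, Ī = 2 929 333 mm⁴.
Top flange (beyond web): 89 × 16, A = 1 424 mm², y = 122 mm, Ī = 30378.7 mm⁴.
Bottom flange (beyond web): 89 × 16, A = 1 424 mm², y = 8 mm, Ī = 30378.7 mm⁴.
Centroid: ȳ = ΣA·y / ΣA = 65 mm.
Transfer each piece to the centroidal x-axis using Ī + A·d² with d = y − 65:
  web: d = 0 mm → contributes +2 929 333 mm⁴
  top flange (beyond web): d = 57 mm → contributes +4 656 955 mm⁴
  bottom flange (beyond web): d = -57 mm → contributes +4 656 955 mm⁴
Total I = 12 243 243 mm⁴.
For the y-axis: x̄ = 97 mm.
Repeating about the centroidal y-axis gives I_y = 9 774 091 mm⁴.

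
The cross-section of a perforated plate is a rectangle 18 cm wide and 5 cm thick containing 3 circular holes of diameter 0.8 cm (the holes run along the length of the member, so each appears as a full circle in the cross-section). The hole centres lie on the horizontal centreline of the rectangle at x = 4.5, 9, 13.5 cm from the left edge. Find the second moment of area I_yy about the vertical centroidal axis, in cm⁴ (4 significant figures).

Break the section into simple shapes (no overlaps), measuring from the bottom-left corner of the bounding box.
Plate: 18 × 5, A = 90 cm², x = 9 cm, Ī = 2 430 cm⁴.
Hole 1 (subtracted): ⌀0.8, A = 0.502655 cm², x = 4.5 cm, Ī = 0.0201062 cm⁴.
Hole 2 (subtracted): ⌀0.8, A = 0.502655 cm², x = 9 cm, Ī = 0.0201062 cm⁴.
Hole 3 (subtracted): ⌀0.8, A = 0.502655 cm², x = 13.5 cm, Ī = 0.0201062 cm⁴.
By symmetry the centroid is at mid-width, x̄ = 9 cm.
Transfer each piece to the vertical centroidal axis using Ī + A·d² with d = x − 9:
  plate: d = 0 cm → contributes +2 430 cm⁴
  hole 1: d = -4.5 cm → contributes −10.1989 cm⁴
  hole 2: d = 0 cm → contributes −0.0201062 cm⁴
  hole 3: d = 4.5 cm → contributes −10.1989 cm⁴
Total I = 2409.58 cm⁴.

I_yy ≈ 2410 cm⁴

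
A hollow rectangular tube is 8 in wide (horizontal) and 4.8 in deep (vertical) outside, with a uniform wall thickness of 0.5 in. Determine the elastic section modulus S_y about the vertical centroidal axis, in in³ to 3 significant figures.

Decompose the section into non-overlapping parts with the origin at the bottom-left of its bounding rectangle.
Outer rectangle: 8 × 4.8, A = 38.4 in², x = 4 in, Ī = 204.8 in⁴.
Inner void (subtracted): 7 × 3.8, A = 26.6 in², x = 4 in, Ī = 108.62 in⁴.
By symmetry the centroid is at mid-width, x̄ = 4 in.
All pieces are centred on the vertical centroidal axis, so I = ΣĪ (holes subtracted) = 96.183 in⁴.
Extreme fibre distance c = 4 in; S = I/c = 24.046 in³.

S_y ≈ 24.0 in³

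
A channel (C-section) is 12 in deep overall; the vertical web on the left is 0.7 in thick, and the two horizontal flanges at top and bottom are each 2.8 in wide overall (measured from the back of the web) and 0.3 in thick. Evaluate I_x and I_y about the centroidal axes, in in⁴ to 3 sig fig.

Break the section into simple shapes (no overlaps), measuring from the bottom-left corner of the bounding box.
Web: 0.7 × 12, A = 8.4 in², y = 6 in, Ī = 100.8 in⁴.
Top flange (beyond web): 2.1 × 0.3, A = 0.63 in², y = 11.85 in, Ī = 0.004725 in⁴.
Bottom flange (beyond web): 2.1 × 0.3, A = 0.63 in², y = 0.15 in, Ī = 0.004725 in⁴.
By symmetry the centroid is at mid-height, ȳ = 6 in.
Transfer each piece to the centroidal x-axis using Ī + A·d² with d = y − 6:
  web: d = 0 in → contributes +100.8 in⁴
  top flange (beyond web): d = 5.85 in → contributes +21.565 in⁴
  bottom flange (beyond web): d = -5.85 in → contributes +21.565 in⁴
Total I = 143.93 in⁴.
For the y-axis: x̄ = 0.53261 in.
Repeating about the centroidal y-axis gives I_y = 2.9535 in⁴.

I_x ≈ 144 in⁴, I_y ≈ 2.95 in⁴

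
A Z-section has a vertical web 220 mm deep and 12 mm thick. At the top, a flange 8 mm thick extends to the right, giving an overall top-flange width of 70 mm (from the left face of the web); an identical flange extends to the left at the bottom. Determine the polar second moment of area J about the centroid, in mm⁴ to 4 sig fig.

J ≈ 2.251 × 10⁷ mm⁴

Decompose the section into non-overlapping parts with the origin at the bottom-left of its bounding rectangle.
Web: 12 × 220, A = 2 640 mm², y = 110 mm, Ī = 10 648 000 mm⁴.
Top flange (beyond web): 58 × 8, A = 464 mm², y = 216 mm, Ī = 2474.67 mm⁴.
Bottom flange (beyond web): 58 × 8, A = 464 mm², y = 4 mm, Ī = 2474.67 mm⁴.
Centroid: ȳ = ΣA·y / ΣA = 110 mm.
Transfer each piece to the centroidal x-axis using Ī + A·d² with d = y − 110:
  web: d = 0 mm → contributes +10 648 000 mm⁴
  top flange (beyond web): d = 106 mm → contributes +5 215 979 mm⁴
  bottom flange (beyond web): d = -106 mm → contributes +5 215 979 mm⁴
Total I = 21 079 957 mm⁴.
For the y-axis: x̄ = 64 mm.
Repeating about the centroidal y-axis gives I_y = 1 428 629 mm⁴.
Polar second moment: J = I_x + I_y = 22 508 587 mm⁴.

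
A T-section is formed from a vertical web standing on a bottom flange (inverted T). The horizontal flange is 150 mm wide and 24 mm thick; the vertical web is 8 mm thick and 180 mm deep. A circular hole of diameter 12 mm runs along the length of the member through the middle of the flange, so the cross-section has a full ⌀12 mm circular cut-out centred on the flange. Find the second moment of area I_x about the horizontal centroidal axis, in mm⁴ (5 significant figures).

I_x ≈ 1.4663 × 10⁷ mm⁴

Decompose the section into non-overlapping parts with the origin at the bottom-left of its bounding rectangle.
Flange: 150 × 24, A = 3 600 mm², y = 12 mm, Ī = 172 800 mm⁴.
Web: 8 × 180, A = 1 440 mm², y = 114 mm, Ī = 3 888 000 mm⁴.
Hole (subtracted): ⌀12, A = 113.0973 mm², y = 12 mm, Ī = 1017.876 mm⁴.
Centroid: ȳ = ΣA·y / ΣA = 41.81183 mm.
Transfer each piece to the horizontal centroidal axis using Ī + A·d² with d = y − 41.81183:
  flange: d = -29.81183 mm → contributes +3 372 283 mm⁴
  web: d = 72.18817 mm → contributes +11 392 029 mm⁴
  hole: d = -29.81183 mm → contributes −101532.6 mm⁴
Total I = 14 662 780 mm⁴.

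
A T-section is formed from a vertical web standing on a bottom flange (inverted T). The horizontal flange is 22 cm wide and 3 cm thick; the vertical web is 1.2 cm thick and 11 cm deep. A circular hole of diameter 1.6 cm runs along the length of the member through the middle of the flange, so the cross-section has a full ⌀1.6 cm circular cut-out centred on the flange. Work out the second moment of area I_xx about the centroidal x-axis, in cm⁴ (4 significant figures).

I_xx ≈ 718.5 cm⁴

Split into non-overlapping primitives; take the origin at the lower-left of the bounding box.
Flange: 22 × 3, A = 66 cm², y = 1.5 cm, Ī = 49.5 cm⁴.
Web: 1.2 × 11, A = 13.2 cm², y = 8.5 cm, Ī = 133.1 cm⁴.
Hole (subtracted): ⌀1.6, A = 2.01062 cm², y = 1.5 cm, Ī = 0.321699 cm⁴.
Centroid: ȳ = ΣA·y / ΣA = 2.69706 cm.
Transfer each piece to the centroidal x-axis using Ī + A·d² with d = y − 2.69706:
  flange: d = -1.19706 cm → contributes +144.074 cm⁴
  web: d = 5.80294 cm → contributes +577.599 cm⁴
  hole: d = -1.19706 cm → contributes −3.2028 cm⁴
Total I = 718.47 cm⁴.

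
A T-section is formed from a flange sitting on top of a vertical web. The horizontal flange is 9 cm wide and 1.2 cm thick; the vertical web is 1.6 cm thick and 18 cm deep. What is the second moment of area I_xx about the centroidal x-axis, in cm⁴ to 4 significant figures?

I_xx ≈ 1503 cm⁴

Break the section into simple shapes (no overlaps), measuring from the bottom-left corner of the bounding box.
Flange: 9 × 1.2, A = 10.8 cm², y = 18.6 cm, Ī = 1.296 cm⁴.
Web: 1.6 × 18, A = 28.8 cm², y = 9 cm, Ī = 777.6 cm⁴.
Centroid: ȳ = ΣA·y / ΣA = 11.6182 cm.
Transfer each piece to the centroidal x-axis using Ī + A·d² with d = y − 11.6182:
  flange: d = 6.98182 cm → contributes +527.75 cm⁴
  web: d = -2.61818 cm → contributes +975.02 cm⁴
Total I = 1502.77 cm⁴.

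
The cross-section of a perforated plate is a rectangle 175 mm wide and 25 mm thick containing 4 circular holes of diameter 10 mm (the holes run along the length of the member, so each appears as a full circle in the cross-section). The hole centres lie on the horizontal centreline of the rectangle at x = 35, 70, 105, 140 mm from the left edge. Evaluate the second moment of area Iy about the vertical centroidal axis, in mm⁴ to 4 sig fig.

Treat the section as a set of non-overlapping primitives; coordinates are from the bounding-box lower-left.
Plate: 175 × 25, A = 4 375 mm², x = 87.5 mm, Ī = 11 165 365 mm⁴.
Hole 1 (subtracted): ⌀10, A = 78.5398 mm², x = 35 mm, Ī = 490.874 mm⁴.
Hole 2 (subtracted): ⌀10, A = 78.5398 mm², x = 70 mm, Ī = 490.874 mm⁴.
Hole 3 (subtracted): ⌀10, A = 78.5398 mm², x = 105 mm, Ī = 490.874 mm⁴.
Hole 4 (subtracted): ⌀10, A = 78.5398 mm², x = 140 mm, Ī = 490.874 mm⁴.
By symmetry the centroid is at mid-width, x̄ = 87.5 mm.
Transfer each piece to the vertical centroidal axis using Ī + A·d² with d = x − 87.5:
  plate: d = 0 mm → contributes +11 165 365 mm⁴
  hole 1: d = -52.5 mm → contributes −216 966 mm⁴
  hole 2: d = -17.5 mm → contributes −24543.7 mm⁴
  hole 3: d = 17.5 mm → contributes −24543.7 mm⁴
  hole 4: d = 52.5 mm → contributes −216 966 mm⁴
Total I = 10 682 345 mm⁴.

Iy ≈ 1.068 × 10⁷ mm⁴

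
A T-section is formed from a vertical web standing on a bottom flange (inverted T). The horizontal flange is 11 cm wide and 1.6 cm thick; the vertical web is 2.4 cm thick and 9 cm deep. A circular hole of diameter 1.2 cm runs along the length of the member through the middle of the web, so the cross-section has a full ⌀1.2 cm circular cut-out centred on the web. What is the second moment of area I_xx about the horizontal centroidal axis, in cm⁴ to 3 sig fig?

Split into non-overlapping primitives; take the origin at the lower-left of the bounding box.
Flange: 11 × 1.6, A = 17.6 cm², y = 0.8 cm, Ī = 3.7547 cm⁴.
Web: 2.4 × 9, A = 21.6 cm², y = 6.1 cm, Ī = 145.8 cm⁴.
Hole (subtracted): ⌀1.2, A = 1.131 cm², y = 6.1 cm, Ī = 0.10179 cm⁴.
Centroid: ȳ = ΣA·y / ΣA = 3.6497 cm.
Transfer each piece to the horizontal centroidal axis using Ī + A·d² with d = y − 3.6497:
  flange: d = -2.8497 cm → contributes +146.68 cm⁴
  web: d = 2.4503 cm → contributes +275.48 cm⁴
  hole: d = 2.4503 cm → contributes −6.892 cm⁴
Total I = 415.27 cm⁴.

I_xx ≈ 415 cm⁴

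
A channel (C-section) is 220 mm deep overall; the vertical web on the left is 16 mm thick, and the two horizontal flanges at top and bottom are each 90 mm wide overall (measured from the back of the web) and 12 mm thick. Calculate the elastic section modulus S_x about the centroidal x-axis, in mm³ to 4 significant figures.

S_x ≈ 3.039 × 10⁵ mm³

Split into non-overlapping primitives; take the origin at the lower-left of the bounding box.
Web: 16 × 220, A = 3 520 mm², y = 110 mm, Ī = 14 197 333 mm⁴.
Top flange (beyond web): 74 × 12, A = 888 mm², y = 214 mm, Ī = 10 656 mm⁴.
Bottom flange (beyond web): 74 × 12, A = 888 mm², y = 6 mm, Ī = 10 656 mm⁴.
By symmetry the centroid is at mid-height, ȳ = 110 mm.
Transfer each piece to the centroidal x-axis using Ī + A·d² with d = y − 110:
  web: d = 0 mm → contributes +14 197 333 mm⁴
  top flange (beyond web): d = 104 mm → contributes +9 615 264 mm⁴
  bottom flange (beyond web): d = -104 mm → contributes +9 615 264 mm⁴
Total I = 33 427 861 mm⁴.
Extreme fibre distance c = 110 mm; S = I/c = 303 890 mm³.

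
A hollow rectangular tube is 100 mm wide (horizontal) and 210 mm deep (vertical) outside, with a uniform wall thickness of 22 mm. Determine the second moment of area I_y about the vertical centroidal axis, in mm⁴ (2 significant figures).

I_y ≈ 1.5 × 10⁷ mm⁴

Treat the section as a set of non-overlapping primitives; coordinates are from the bounding-box lower-left.
Outer rectangle: 100 × 210, A = 21 000 mm², x = 50 mm, Ī = 17 500 000 mm⁴.
Inner void (subtracted): 56 × 166, A = 9 296 mm², x = 50 mm, Ī = 2 429 355 mm⁴.
By symmetry the centroid is at mid-width, x̄ = 50 mm.
All pieces are centred on the vertical centroidal axis, so I = ΣĪ (holes subtracted) = 15 070 645 mm⁴.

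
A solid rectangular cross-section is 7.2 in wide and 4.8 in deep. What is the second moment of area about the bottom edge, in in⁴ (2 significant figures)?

The section: 7.2 × 4.8, A = 34.56 in², y = 2.4 in, Ī = 66.36 in⁴.
Transfer it to the base of the section using Ī + A·d² with d = y − 0:
  the section: d = 2.4 in → contributes +265.4 in⁴
Total I = 265.4 in⁴.

I_base ≈ 270 in⁴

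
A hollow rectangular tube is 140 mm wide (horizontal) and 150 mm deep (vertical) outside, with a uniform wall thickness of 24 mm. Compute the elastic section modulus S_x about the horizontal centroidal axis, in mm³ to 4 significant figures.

S_x ≈ 4.165 × 10⁵ mm³

Split into non-overlapping primitives; take the origin at the lower-left of the bounding box.
Outer rectangle: 140 × 150, A = 21 000 mm², y = 75 mm, Ī = 39 375 000 mm⁴.
Inner void (subtracted): 92 × 102, A = 9 384 mm², y = 75 mm, Ī = 8 135 928 mm⁴.
By symmetry the centroid is at mid-height, ȳ = 75 mm.
All pieces are centred on the horizontal centroidal axis, so I = ΣĪ (holes subtracted) = 31 239 072 mm⁴.
Extreme fibre distance c = 75 mm; S = I/c = 416 521 mm³.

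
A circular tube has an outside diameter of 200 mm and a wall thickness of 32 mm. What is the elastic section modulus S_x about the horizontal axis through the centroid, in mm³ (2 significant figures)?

Decompose the section into non-overlapping parts with the origin at the bottom-left of its bounding rectangle.
Outer circle: ⌀200, A = 31 416 mm², y = 100 mm, Ī = 78 539 816 mm⁴.
Bore (subtracted): ⌀136, A = 14 527 mm², y = 100 mm, Ī = 16 792 893 mm⁴.
By symmetry the centroid is at mid-height, ȳ = 100 mm.
All pieces are centred on the horizontal axis through the centroid, so I = ΣĪ (holes subtracted) = 61 746 923 mm⁴.
Extreme fibre distance c = 100 mm; S = I/c = 617 469 mm³.

S_x ≈ 6.2 × 10⁵ mm³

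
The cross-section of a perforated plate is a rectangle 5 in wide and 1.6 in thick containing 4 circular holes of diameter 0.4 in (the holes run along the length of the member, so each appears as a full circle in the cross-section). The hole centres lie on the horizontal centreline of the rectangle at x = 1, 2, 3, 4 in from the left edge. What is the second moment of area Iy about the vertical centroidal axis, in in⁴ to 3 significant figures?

Iy ≈ 16.0 in⁴

Split into non-overlapping primitives; take the origin at the lower-left of the bounding box.
Plate: 5 × 1.6, A = 8 in², x = 2.5 in, Ī = 16.667 in⁴.
Hole 1 (subtracted): ⌀0.4, A = 0.12566 in², x = 1 in, Ī = 0.0012566 in⁴.
Hole 2 (subtracted): ⌀0.4, A = 0.12566 in², x = 2 in, Ī = 0.0012566 in⁴.
Hole 3 (subtracted): ⌀0.4, A = 0.12566 in², x = 3 in, Ī = 0.0012566 in⁴.
Hole 4 (subtracted): ⌀0.4, A = 0.12566 in², x = 4 in, Ī = 0.0012566 in⁴.
By symmetry the centroid is at mid-width, x̄ = 2.5 in.
Transfer each piece to the vertical centroidal axis using Ī + A·d² with d = x − 2.5:
  plate: d = 0 in → contributes +16.667 in⁴
  hole 1: d = -1.5 in → contributes −0.284 in⁴
  hole 2: d = -0.5 in → contributes −0.032673 in⁴
  hole 3: d = 0.5 in → contributes −0.032673 in⁴
  hole 4: d = 1.5 in → contributes −0.284 in⁴
Total I = 16.033 in⁴.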